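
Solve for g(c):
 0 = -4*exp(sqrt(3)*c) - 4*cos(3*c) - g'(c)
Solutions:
 g(c) = C1 - 4*sqrt(3)*exp(sqrt(3)*c)/3 - 4*sin(3*c)/3


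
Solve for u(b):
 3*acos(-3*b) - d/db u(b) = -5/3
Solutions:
 u(b) = C1 + 3*b*acos(-3*b) + 5*b/3 + sqrt(1 - 9*b^2)


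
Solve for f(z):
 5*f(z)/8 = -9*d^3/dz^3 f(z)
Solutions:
 f(z) = C3*exp(-15^(1/3)*z/6) + (C1*sin(3^(5/6)*5^(1/3)*z/12) + C2*cos(3^(5/6)*5^(1/3)*z/12))*exp(15^(1/3)*z/12)


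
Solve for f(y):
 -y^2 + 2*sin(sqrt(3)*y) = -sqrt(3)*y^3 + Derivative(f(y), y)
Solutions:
 f(y) = C1 + sqrt(3)*y^4/4 - y^3/3 - 2*sqrt(3)*cos(sqrt(3)*y)/3


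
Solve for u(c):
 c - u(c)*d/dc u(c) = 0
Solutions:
 u(c) = -sqrt(C1 + c^2)
 u(c) = sqrt(C1 + c^2)


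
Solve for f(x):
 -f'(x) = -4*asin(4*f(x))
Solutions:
 Integral(1/asin(4*_y), (_y, f(x))) = C1 + 4*x


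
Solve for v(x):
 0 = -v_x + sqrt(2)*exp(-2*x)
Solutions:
 v(x) = C1 - sqrt(2)*exp(-2*x)/2


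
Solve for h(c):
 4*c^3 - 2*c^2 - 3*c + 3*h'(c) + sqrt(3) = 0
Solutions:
 h(c) = C1 - c^4/3 + 2*c^3/9 + c^2/2 - sqrt(3)*c/3


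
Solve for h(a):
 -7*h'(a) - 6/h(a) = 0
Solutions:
 h(a) = -sqrt(C1 - 84*a)/7
 h(a) = sqrt(C1 - 84*a)/7


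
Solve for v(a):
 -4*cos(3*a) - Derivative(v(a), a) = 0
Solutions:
 v(a) = C1 - 4*sin(3*a)/3


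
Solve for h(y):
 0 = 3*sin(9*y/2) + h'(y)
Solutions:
 h(y) = C1 + 2*cos(9*y/2)/3


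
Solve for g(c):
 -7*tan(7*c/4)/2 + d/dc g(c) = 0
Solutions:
 g(c) = C1 - 2*log(cos(7*c/4))


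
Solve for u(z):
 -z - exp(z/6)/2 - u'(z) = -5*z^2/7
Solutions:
 u(z) = C1 + 5*z^3/21 - z^2/2 - 3*exp(z/6)


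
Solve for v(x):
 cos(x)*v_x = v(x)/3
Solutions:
 v(x) = C1*(sin(x) + 1)^(1/6)/(sin(x) - 1)^(1/6)


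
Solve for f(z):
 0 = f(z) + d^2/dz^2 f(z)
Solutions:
 f(z) = C1*sin(z) + C2*cos(z)


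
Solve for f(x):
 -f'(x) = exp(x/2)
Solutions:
 f(x) = C1 - 2*exp(x/2)


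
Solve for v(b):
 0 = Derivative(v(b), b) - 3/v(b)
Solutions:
 v(b) = -sqrt(C1 + 6*b)
 v(b) = sqrt(C1 + 6*b)


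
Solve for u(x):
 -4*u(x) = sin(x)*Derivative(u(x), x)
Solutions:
 u(x) = C1*(cos(x)^2 + 2*cos(x) + 1)/(cos(x)^2 - 2*cos(x) + 1)


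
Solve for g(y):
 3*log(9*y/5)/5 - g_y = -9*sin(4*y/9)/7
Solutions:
 g(y) = C1 + 3*y*log(y)/5 - 3*y*log(5)/5 - 3*y/5 + 6*y*log(3)/5 - 81*cos(4*y/9)/28


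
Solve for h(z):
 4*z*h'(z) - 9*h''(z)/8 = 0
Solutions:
 h(z) = C1 + C2*erfi(4*z/3)


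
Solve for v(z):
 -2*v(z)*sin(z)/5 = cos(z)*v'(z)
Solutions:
 v(z) = C1*cos(z)^(2/5)


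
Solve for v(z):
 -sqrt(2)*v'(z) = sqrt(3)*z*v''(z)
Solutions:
 v(z) = C1 + C2*z^(1 - sqrt(6)/3)


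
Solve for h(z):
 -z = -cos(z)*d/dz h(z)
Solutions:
 h(z) = C1 + Integral(z/cos(z), z)


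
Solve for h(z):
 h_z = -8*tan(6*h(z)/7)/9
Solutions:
 h(z) = -7*asin(C1*exp(-16*z/21))/6 + 7*pi/6
 h(z) = 7*asin(C1*exp(-16*z/21))/6


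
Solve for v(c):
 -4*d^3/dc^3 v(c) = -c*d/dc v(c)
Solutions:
 v(c) = C1 + Integral(C2*airyai(2^(1/3)*c/2) + C3*airybi(2^(1/3)*c/2), c)


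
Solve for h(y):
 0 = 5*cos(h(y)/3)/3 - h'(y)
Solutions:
 -5*y/3 - 3*log(sin(h(y)/3) - 1)/2 + 3*log(sin(h(y)/3) + 1)/2 = C1


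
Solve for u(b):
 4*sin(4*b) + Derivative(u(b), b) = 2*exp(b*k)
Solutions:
 u(b) = C1 + cos(4*b) + 2*exp(b*k)/k


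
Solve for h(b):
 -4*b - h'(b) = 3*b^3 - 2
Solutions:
 h(b) = C1 - 3*b^4/4 - 2*b^2 + 2*b


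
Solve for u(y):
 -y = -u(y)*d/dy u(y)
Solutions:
 u(y) = -sqrt(C1 + y^2)
 u(y) = sqrt(C1 + y^2)


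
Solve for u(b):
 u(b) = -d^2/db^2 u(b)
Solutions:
 u(b) = C1*sin(b) + C2*cos(b)


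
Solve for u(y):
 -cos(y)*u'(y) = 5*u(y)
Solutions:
 u(y) = C1*sqrt(sin(y) - 1)*(sin(y)^2 - 2*sin(y) + 1)/(sqrt(sin(y) + 1)*(sin(y)^2 + 2*sin(y) + 1))


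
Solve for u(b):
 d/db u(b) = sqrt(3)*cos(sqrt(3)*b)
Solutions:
 u(b) = C1 + sin(sqrt(3)*b)


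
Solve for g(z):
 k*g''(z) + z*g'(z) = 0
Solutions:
 g(z) = C1 + C2*sqrt(k)*erf(sqrt(2)*z*sqrt(1/k)/2)


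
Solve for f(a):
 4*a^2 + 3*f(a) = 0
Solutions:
 f(a) = -4*a^2/3


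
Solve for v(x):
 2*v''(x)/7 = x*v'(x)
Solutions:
 v(x) = C1 + C2*erfi(sqrt(7)*x/2)


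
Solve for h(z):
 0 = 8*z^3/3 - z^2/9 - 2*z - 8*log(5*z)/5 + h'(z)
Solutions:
 h(z) = C1 - 2*z^4/3 + z^3/27 + z^2 + 8*z*log(z)/5 - 8*z/5 + 8*z*log(5)/5


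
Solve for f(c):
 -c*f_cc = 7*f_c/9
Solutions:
 f(c) = C1 + C2*c^(2/9)


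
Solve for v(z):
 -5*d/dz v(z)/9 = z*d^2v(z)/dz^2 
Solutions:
 v(z) = C1 + C2*z^(4/9)


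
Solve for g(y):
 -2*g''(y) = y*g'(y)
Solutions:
 g(y) = C1 + C2*erf(y/2)


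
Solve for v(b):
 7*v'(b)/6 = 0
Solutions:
 v(b) = C1


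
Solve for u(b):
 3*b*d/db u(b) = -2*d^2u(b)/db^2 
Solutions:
 u(b) = C1 + C2*erf(sqrt(3)*b/2)


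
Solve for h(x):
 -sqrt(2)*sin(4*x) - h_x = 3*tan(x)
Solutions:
 h(x) = C1 + 3*log(cos(x)) + sqrt(2)*cos(4*x)/4


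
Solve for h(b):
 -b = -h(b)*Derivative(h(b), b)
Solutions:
 h(b) = -sqrt(C1 + b^2)
 h(b) = sqrt(C1 + b^2)


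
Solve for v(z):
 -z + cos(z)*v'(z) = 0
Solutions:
 v(z) = C1 + Integral(z/cos(z), z)


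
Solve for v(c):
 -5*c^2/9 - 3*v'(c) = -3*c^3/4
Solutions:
 v(c) = C1 + c^4/16 - 5*c^3/81


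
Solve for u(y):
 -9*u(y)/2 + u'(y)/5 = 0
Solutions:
 u(y) = C1*exp(45*y/2)


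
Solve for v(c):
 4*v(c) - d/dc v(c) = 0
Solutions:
 v(c) = C1*exp(4*c)


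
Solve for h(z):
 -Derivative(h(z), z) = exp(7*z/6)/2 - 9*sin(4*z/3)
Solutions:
 h(z) = C1 - 3*exp(7*z/6)/7 - 27*cos(4*z/3)/4


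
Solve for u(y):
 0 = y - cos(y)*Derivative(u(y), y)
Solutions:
 u(y) = C1 + Integral(y/cos(y), y)


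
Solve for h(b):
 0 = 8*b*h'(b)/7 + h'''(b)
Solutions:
 h(b) = C1 + Integral(C2*airyai(-2*7^(2/3)*b/7) + C3*airybi(-2*7^(2/3)*b/7), b)


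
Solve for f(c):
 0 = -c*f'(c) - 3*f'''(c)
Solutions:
 f(c) = C1 + Integral(C2*airyai(-3^(2/3)*c/3) + C3*airybi(-3^(2/3)*c/3), c)


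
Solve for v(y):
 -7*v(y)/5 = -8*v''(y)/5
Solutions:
 v(y) = C1*exp(-sqrt(14)*y/4) + C2*exp(sqrt(14)*y/4)


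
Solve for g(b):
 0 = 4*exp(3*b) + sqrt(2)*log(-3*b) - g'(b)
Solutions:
 g(b) = C1 + sqrt(2)*b*log(-b) + sqrt(2)*b*(-1 + log(3)) + 4*exp(3*b)/3


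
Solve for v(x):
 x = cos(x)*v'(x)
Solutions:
 v(x) = C1 + Integral(x/cos(x), x)


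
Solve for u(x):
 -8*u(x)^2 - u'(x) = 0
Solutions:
 u(x) = 1/(C1 + 8*x)


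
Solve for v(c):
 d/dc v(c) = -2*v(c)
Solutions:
 v(c) = C1*exp(-2*c)


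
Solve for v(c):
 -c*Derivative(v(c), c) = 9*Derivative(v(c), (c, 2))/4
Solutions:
 v(c) = C1 + C2*erf(sqrt(2)*c/3)


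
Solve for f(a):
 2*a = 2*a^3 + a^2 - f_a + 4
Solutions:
 f(a) = C1 + a^4/2 + a^3/3 - a^2 + 4*a


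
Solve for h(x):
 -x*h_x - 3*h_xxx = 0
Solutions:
 h(x) = C1 + Integral(C2*airyai(-3^(2/3)*x/3) + C3*airybi(-3^(2/3)*x/3), x)


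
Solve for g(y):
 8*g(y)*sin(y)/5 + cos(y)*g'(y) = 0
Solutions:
 g(y) = C1*cos(y)^(8/5)


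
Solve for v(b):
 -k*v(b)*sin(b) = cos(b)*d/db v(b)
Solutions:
 v(b) = C1*exp(k*log(cos(b)))


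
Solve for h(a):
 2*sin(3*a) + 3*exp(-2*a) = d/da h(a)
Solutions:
 h(a) = C1 - 2*cos(3*a)/3 - 3*exp(-2*a)/2


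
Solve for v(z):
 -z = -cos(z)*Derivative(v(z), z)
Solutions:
 v(z) = C1 + Integral(z/cos(z), z)


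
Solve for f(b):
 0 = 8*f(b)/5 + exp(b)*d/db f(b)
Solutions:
 f(b) = C1*exp(8*exp(-b)/5)


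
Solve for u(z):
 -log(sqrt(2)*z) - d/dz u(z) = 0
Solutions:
 u(z) = C1 - z*log(z) - z*log(2)/2 + z


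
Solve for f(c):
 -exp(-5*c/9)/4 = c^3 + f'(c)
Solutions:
 f(c) = C1 - c^4/4 + 9*exp(-5*c/9)/20


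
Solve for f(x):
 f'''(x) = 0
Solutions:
 f(x) = C1 + C2*x + C3*x^2


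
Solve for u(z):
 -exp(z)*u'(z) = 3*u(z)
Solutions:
 u(z) = C1*exp(3*exp(-z))


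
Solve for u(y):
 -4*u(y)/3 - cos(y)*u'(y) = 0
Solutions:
 u(y) = C1*(sin(y) - 1)^(2/3)/(sin(y) + 1)^(2/3)


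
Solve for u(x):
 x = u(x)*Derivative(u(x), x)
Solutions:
 u(x) = -sqrt(C1 + x^2)
 u(x) = sqrt(C1 + x^2)


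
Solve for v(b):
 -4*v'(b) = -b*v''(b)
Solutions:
 v(b) = C1 + C2*b^5


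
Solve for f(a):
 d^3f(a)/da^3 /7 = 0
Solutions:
 f(a) = C1 + C2*a + C3*a^2


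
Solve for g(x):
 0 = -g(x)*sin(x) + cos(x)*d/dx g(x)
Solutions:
 g(x) = C1/cos(x)


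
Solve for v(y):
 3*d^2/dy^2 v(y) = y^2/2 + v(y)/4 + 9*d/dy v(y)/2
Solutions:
 v(y) = C1*exp(y*(9 - sqrt(93))/12) + C2*exp(y*(9 + sqrt(93))/12) - 2*y^2 + 72*y - 1344


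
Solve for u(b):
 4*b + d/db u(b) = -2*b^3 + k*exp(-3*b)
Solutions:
 u(b) = C1 - b^4/2 - 2*b^2 - k*exp(-3*b)/3


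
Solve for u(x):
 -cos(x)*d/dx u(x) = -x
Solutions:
 u(x) = C1 + Integral(x/cos(x), x)


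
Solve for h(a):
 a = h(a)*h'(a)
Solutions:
 h(a) = -sqrt(C1 + a^2)
 h(a) = sqrt(C1 + a^2)


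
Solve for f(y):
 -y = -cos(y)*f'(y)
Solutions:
 f(y) = C1 + Integral(y/cos(y), y)


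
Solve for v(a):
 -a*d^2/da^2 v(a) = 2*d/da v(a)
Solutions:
 v(a) = C1 + C2/a


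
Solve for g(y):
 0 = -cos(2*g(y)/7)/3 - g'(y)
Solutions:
 y/3 - 7*log(sin(2*g(y)/7) - 1)/4 + 7*log(sin(2*g(y)/7) + 1)/4 = C1


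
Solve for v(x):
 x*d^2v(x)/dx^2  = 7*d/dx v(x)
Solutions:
 v(x) = C1 + C2*x^8


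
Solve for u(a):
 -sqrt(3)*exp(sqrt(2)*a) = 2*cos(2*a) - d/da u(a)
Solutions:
 u(a) = C1 + sqrt(6)*exp(sqrt(2)*a)/2 + sin(2*a)


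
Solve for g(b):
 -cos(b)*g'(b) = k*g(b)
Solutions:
 g(b) = C1*exp(k*(log(sin(b) - 1) - log(sin(b) + 1))/2)


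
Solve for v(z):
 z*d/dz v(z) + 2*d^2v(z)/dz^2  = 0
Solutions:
 v(z) = C1 + C2*erf(z/2)


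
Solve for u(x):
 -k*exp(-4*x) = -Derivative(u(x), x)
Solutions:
 u(x) = C1 - k*exp(-4*x)/4


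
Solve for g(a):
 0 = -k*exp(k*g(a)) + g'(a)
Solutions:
 g(a) = Piecewise((log(-1/(C1*k + a*k^2))/k, Ne(k, 0)), (nan, True))
 g(a) = Piecewise((C1 + a*k, Eq(k, 0)), (nan, True))


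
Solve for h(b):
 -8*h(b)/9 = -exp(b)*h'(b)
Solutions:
 h(b) = C1*exp(-8*exp(-b)/9)


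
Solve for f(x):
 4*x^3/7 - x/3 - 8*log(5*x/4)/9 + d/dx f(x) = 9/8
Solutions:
 f(x) = C1 - x^4/7 + x^2/6 + 8*x*log(x)/9 - 16*x*log(2)/9 + 17*x/72 + 8*x*log(5)/9


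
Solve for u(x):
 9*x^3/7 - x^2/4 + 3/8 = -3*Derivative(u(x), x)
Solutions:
 u(x) = C1 - 3*x^4/28 + x^3/36 - x/8


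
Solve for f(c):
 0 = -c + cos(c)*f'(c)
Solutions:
 f(c) = C1 + Integral(c/cos(c), c)


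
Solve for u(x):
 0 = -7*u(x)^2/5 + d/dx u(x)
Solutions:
 u(x) = -5/(C1 + 7*x)


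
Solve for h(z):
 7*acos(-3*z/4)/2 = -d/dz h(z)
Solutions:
 h(z) = C1 - 7*z*acos(-3*z/4)/2 - 7*sqrt(16 - 9*z^2)/6


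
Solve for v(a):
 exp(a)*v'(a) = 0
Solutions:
 v(a) = C1


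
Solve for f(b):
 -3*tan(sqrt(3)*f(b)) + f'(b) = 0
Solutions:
 f(b) = sqrt(3)*(pi - asin(C1*exp(3*sqrt(3)*b)))/3
 f(b) = sqrt(3)*asin(C1*exp(3*sqrt(3)*b))/3


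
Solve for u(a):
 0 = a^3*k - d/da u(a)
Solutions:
 u(a) = C1 + a^4*k/4


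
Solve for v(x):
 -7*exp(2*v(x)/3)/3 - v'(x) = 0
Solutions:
 v(x) = 3*log(-sqrt(-1/(C1 - 7*x))) - 3*log(2)/2 + 3*log(3)
 v(x) = 3*log(-1/(C1 - 7*x))/2 - 3*log(2)/2 + 3*log(3)


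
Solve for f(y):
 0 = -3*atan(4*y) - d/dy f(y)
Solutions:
 f(y) = C1 - 3*y*atan(4*y) + 3*log(16*y^2 + 1)/8


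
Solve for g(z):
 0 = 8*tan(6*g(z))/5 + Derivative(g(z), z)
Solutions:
 g(z) = -asin(C1*exp(-48*z/5))/6 + pi/6
 g(z) = asin(C1*exp(-48*z/5))/6


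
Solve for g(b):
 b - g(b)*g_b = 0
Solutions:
 g(b) = -sqrt(C1 + b^2)
 g(b) = sqrt(C1 + b^2)


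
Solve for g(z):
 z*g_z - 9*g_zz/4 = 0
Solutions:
 g(z) = C1 + C2*erfi(sqrt(2)*z/3)


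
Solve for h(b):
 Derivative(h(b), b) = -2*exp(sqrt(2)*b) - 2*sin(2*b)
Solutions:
 h(b) = C1 - sqrt(2)*exp(sqrt(2)*b) + cos(2*b)


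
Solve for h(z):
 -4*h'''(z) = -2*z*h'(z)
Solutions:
 h(z) = C1 + Integral(C2*airyai(2^(2/3)*z/2) + C3*airybi(2^(2/3)*z/2), z)


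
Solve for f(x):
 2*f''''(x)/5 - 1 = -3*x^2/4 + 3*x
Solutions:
 f(x) = C1 + C2*x + C3*x^2 + C4*x^3 - x^6/192 + x^5/16 + 5*x^4/48


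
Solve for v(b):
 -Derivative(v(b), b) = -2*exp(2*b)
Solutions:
 v(b) = C1 + exp(2*b)


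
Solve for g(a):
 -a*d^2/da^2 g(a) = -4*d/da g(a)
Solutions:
 g(a) = C1 + C2*a^5


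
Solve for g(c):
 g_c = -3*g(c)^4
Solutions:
 g(c) = (-3^(2/3) - 3*3^(1/6)*I)*(1/(C1 + 3*c))^(1/3)/6
 g(c) = (-3^(2/3) + 3*3^(1/6)*I)*(1/(C1 + 3*c))^(1/3)/6
 g(c) = (1/(C1 + 9*c))^(1/3)


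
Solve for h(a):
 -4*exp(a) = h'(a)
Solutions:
 h(a) = C1 - 4*exp(a)


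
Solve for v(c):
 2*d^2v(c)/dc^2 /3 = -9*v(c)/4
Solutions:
 v(c) = C1*sin(3*sqrt(6)*c/4) + C2*cos(3*sqrt(6)*c/4)


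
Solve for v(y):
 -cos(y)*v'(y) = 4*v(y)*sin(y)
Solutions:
 v(y) = C1*cos(y)^4


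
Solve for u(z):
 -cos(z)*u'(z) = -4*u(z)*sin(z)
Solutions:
 u(z) = C1/cos(z)^4


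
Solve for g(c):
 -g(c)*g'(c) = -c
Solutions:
 g(c) = -sqrt(C1 + c^2)
 g(c) = sqrt(C1 + c^2)


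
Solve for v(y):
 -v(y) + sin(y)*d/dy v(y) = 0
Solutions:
 v(y) = C1*sqrt(cos(y) - 1)/sqrt(cos(y) + 1)


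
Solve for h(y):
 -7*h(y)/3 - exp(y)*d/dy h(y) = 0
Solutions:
 h(y) = C1*exp(7*exp(-y)/3)


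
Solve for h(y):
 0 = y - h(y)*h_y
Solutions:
 h(y) = -sqrt(C1 + y^2)
 h(y) = sqrt(C1 + y^2)


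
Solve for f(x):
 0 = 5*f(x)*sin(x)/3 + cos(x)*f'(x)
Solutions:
 f(x) = C1*cos(x)^(5/3)


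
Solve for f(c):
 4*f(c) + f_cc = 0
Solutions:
 f(c) = C1*sin(2*c) + C2*cos(2*c)


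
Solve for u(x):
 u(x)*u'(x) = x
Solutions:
 u(x) = -sqrt(C1 + x^2)
 u(x) = sqrt(C1 + x^2)


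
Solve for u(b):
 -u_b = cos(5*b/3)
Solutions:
 u(b) = C1 - 3*sin(5*b/3)/5


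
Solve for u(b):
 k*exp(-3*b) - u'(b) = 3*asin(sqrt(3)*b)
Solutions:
 u(b) = C1 - 3*b*asin(sqrt(3)*b) - k*exp(-3*b)/3 - sqrt(3)*sqrt(1 - 3*b^2)


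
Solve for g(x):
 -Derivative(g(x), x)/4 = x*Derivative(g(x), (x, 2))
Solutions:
 g(x) = C1 + C2*x^(3/4)


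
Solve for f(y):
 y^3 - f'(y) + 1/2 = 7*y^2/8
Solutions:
 f(y) = C1 + y^4/4 - 7*y^3/24 + y/2


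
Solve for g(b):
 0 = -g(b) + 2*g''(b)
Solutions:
 g(b) = C1*exp(-sqrt(2)*b/2) + C2*exp(sqrt(2)*b/2)


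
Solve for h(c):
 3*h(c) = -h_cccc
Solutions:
 h(c) = (C1*sin(sqrt(2)*3^(1/4)*c/2) + C2*cos(sqrt(2)*3^(1/4)*c/2))*exp(-sqrt(2)*3^(1/4)*c/2) + (C3*sin(sqrt(2)*3^(1/4)*c/2) + C4*cos(sqrt(2)*3^(1/4)*c/2))*exp(sqrt(2)*3^(1/4)*c/2)


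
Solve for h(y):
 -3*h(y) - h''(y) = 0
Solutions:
 h(y) = C1*sin(sqrt(3)*y) + C2*cos(sqrt(3)*y)


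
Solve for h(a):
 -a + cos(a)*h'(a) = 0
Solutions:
 h(a) = C1 + Integral(a/cos(a), a)


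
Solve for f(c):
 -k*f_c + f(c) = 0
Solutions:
 f(c) = C1*exp(c/k)


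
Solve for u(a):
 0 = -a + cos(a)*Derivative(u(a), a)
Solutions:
 u(a) = C1 + Integral(a/cos(a), a)


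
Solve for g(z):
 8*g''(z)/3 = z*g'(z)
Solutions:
 g(z) = C1 + C2*erfi(sqrt(3)*z/4)


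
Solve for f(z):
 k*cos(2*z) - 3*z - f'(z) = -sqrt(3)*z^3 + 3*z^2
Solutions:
 f(z) = C1 + k*sin(2*z)/2 + sqrt(3)*z^4/4 - z^3 - 3*z^2/2


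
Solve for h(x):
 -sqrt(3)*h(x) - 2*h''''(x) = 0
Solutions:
 h(x) = (C1*sin(2^(1/4)*3^(1/8)*x/2) + C2*cos(2^(1/4)*3^(1/8)*x/2))*exp(-2^(1/4)*3^(1/8)*x/2) + (C3*sin(2^(1/4)*3^(1/8)*x/2) + C4*cos(2^(1/4)*3^(1/8)*x/2))*exp(2^(1/4)*3^(1/8)*x/2)


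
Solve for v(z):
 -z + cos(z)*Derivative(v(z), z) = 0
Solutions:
 v(z) = C1 + Integral(z/cos(z), z)


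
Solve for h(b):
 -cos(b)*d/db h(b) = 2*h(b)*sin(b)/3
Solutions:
 h(b) = C1*cos(b)^(2/3)


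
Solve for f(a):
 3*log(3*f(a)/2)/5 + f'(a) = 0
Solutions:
 -5*Integral(1/(-log(_y) - log(3) + log(2)), (_y, f(a)))/3 = C1 - a


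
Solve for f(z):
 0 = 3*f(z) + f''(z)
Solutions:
 f(z) = C1*sin(sqrt(3)*z) + C2*cos(sqrt(3)*z)


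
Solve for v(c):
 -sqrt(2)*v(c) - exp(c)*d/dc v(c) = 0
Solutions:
 v(c) = C1*exp(sqrt(2)*exp(-c))


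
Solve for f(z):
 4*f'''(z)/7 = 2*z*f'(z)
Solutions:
 f(z) = C1 + Integral(C2*airyai(2^(2/3)*7^(1/3)*z/2) + C3*airybi(2^(2/3)*7^(1/3)*z/2), z)


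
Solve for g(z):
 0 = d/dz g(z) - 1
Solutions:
 g(z) = C1 + z


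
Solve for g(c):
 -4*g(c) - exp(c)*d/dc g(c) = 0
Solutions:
 g(c) = C1*exp(4*exp(-c))


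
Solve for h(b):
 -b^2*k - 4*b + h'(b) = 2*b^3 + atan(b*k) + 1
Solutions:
 h(b) = C1 + b^4/2 + b^3*k/3 + 2*b^2 + b + Piecewise((b*atan(b*k) - log(b^2*k^2 + 1)/(2*k), Ne(k, 0)), (0, True))


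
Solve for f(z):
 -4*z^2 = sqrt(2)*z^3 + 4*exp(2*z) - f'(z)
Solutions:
 f(z) = C1 + sqrt(2)*z^4/4 + 4*z^3/3 + 2*exp(2*z)


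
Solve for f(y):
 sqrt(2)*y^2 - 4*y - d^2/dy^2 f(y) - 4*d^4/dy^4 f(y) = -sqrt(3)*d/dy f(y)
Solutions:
 f(y) = C1 + C2*exp(sqrt(3)*y*(-(9 + sqrt(82))^(1/3) + (9 + sqrt(82))^(-1/3))/12)*sin(y*((9 + sqrt(82))^(-1/3) + (9 + sqrt(82))^(1/3))/4) + C3*exp(sqrt(3)*y*(-(9 + sqrt(82))^(1/3) + (9 + sqrt(82))^(-1/3))/12)*cos(y*((9 + sqrt(82))^(-1/3) + (9 + sqrt(82))^(1/3))/4) + C4*exp(-sqrt(3)*y*(-(9 + sqrt(82))^(1/3) + (9 + sqrt(82))^(-1/3))/6) - sqrt(6)*y^3/9 - sqrt(2)*y^2/3 + 2*sqrt(3)*y^2/3 - 2*sqrt(6)*y/9 + 4*y/3


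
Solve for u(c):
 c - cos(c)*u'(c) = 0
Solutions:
 u(c) = C1 + Integral(c/cos(c), c)


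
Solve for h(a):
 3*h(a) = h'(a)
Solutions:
 h(a) = C1*exp(3*a)


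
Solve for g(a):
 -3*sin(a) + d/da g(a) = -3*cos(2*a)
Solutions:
 g(a) = C1 - 3*sin(2*a)/2 - 3*cos(a)


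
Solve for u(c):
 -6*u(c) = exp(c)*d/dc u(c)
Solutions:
 u(c) = C1*exp(6*exp(-c))


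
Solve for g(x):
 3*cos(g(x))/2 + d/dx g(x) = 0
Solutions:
 g(x) = pi - asin((C1 + exp(3*x))/(C1 - exp(3*x)))
 g(x) = asin((C1 + exp(3*x))/(C1 - exp(3*x)))


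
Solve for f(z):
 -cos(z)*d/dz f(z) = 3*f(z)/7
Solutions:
 f(z) = C1*(sin(z) - 1)^(3/14)/(sin(z) + 1)^(3/14)


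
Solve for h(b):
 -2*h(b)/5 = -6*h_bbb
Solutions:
 h(b) = C3*exp(15^(2/3)*b/15) + (C1*sin(3^(1/6)*5^(2/3)*b/10) + C2*cos(3^(1/6)*5^(2/3)*b/10))*exp(-15^(2/3)*b/30)


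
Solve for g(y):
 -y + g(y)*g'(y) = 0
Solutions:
 g(y) = -sqrt(C1 + y^2)
 g(y) = sqrt(C1 + y^2)


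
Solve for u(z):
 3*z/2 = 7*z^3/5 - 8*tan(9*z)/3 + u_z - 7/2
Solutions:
 u(z) = C1 - 7*z^4/20 + 3*z^2/4 + 7*z/2 - 8*log(cos(9*z))/27


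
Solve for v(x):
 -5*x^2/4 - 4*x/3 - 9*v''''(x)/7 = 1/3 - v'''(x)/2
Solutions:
 v(x) = C1 + C2*x + C3*x^2 + C4*exp(7*x/18) + x^5/24 + 163*x^4/252 + 2983*x^3/441


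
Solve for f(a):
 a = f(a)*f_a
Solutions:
 f(a) = -sqrt(C1 + a^2)
 f(a) = sqrt(C1 + a^2)


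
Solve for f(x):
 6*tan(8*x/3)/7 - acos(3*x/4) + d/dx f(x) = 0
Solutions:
 f(x) = C1 + x*acos(3*x/4) - sqrt(16 - 9*x^2)/3 + 9*log(cos(8*x/3))/28


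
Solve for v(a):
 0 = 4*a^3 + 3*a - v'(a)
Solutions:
 v(a) = C1 + a^4 + 3*a^2/2


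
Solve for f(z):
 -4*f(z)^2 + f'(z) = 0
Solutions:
 f(z) = -1/(C1 + 4*z)


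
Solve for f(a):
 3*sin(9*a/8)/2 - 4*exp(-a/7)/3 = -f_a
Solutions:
 f(a) = C1 + 4*cos(9*a/8)/3 - 28*exp(-a/7)/3


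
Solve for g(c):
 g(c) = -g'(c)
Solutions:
 g(c) = C1*exp(-c)


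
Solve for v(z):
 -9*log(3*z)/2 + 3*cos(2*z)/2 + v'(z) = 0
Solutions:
 v(z) = C1 + 9*z*log(z)/2 - 9*z/2 + 9*z*log(3)/2 - 3*sin(2*z)/4


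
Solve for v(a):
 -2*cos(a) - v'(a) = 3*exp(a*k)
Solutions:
 v(a) = C1 - 2*sin(a) - 3*exp(a*k)/k


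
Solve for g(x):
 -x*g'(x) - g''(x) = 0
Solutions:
 g(x) = C1 + C2*erf(sqrt(2)*x/2)


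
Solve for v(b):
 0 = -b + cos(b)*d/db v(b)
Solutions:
 v(b) = C1 + Integral(b/cos(b), b)


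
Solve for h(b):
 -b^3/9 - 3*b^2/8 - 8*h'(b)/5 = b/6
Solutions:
 h(b) = C1 - 5*b^4/288 - 5*b^3/64 - 5*b^2/96


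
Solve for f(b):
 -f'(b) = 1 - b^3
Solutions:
 f(b) = C1 + b^4/4 - b


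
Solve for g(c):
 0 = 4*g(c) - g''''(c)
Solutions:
 g(c) = C1*exp(-sqrt(2)*c) + C2*exp(sqrt(2)*c) + C3*sin(sqrt(2)*c) + C4*cos(sqrt(2)*c)


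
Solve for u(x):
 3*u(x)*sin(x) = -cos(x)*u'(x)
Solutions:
 u(x) = C1*cos(x)^3


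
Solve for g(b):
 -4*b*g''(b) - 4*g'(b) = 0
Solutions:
 g(b) = C1 + C2*log(b)


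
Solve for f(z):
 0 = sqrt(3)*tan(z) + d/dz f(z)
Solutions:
 f(z) = C1 + sqrt(3)*log(cos(z))


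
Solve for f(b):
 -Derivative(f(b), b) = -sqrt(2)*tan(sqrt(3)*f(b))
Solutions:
 f(b) = sqrt(3)*(pi - asin(C1*exp(sqrt(6)*b)))/3
 f(b) = sqrt(3)*asin(C1*exp(sqrt(6)*b))/3


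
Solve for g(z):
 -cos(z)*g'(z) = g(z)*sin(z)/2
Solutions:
 g(z) = C1*sqrt(cos(z))


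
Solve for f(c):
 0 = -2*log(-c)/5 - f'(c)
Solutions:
 f(c) = C1 - 2*c*log(-c)/5 + 2*c/5


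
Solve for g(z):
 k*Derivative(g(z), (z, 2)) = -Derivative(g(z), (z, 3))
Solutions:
 g(z) = C1 + C2*z + C3*exp(-k*z)


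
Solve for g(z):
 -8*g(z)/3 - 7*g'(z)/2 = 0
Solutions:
 g(z) = C1*exp(-16*z/21)


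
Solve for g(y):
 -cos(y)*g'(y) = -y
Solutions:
 g(y) = C1 + Integral(y/cos(y), y)


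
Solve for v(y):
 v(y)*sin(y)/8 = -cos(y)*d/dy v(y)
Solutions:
 v(y) = C1*cos(y)^(1/8)


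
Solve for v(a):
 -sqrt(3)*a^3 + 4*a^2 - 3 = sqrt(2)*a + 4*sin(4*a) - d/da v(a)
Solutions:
 v(a) = C1 + sqrt(3)*a^4/4 - 4*a^3/3 + sqrt(2)*a^2/2 + 3*a - cos(4*a)


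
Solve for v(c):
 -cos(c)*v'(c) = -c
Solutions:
 v(c) = C1 + Integral(c/cos(c), c)


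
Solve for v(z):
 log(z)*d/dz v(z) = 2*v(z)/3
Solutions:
 v(z) = C1*exp(2*li(z)/3)


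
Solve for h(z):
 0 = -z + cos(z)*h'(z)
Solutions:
 h(z) = C1 + Integral(z/cos(z), z)


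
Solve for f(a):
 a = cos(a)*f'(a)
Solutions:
 f(a) = C1 + Integral(a/cos(a), a)


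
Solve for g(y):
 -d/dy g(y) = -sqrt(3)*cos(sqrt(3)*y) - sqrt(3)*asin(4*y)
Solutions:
 g(y) = C1 + sqrt(3)*(y*asin(4*y) + sqrt(1 - 16*y^2)/4) + sin(sqrt(3)*y)


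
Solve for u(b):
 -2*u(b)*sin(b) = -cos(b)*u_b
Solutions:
 u(b) = C1/cos(b)^2


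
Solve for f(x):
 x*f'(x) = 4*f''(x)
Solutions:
 f(x) = C1 + C2*erfi(sqrt(2)*x/4)


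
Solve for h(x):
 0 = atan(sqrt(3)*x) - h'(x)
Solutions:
 h(x) = C1 + x*atan(sqrt(3)*x) - sqrt(3)*log(3*x^2 + 1)/6


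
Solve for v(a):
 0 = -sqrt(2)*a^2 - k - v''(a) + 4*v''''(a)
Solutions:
 v(a) = C1 + C2*a + C3*exp(-a/2) + C4*exp(a/2) - sqrt(2)*a^4/12 + a^2*(-k/2 - 4*sqrt(2))


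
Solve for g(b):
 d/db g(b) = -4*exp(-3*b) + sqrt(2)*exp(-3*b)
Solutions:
 g(b) = C1 - sqrt(2)*exp(-3*b)/3 + 4*exp(-3*b)/3


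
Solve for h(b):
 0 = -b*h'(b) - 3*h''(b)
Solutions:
 h(b) = C1 + C2*erf(sqrt(6)*b/6)


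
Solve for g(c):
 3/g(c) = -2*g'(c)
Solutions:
 g(c) = -sqrt(C1 - 3*c)
 g(c) = sqrt(C1 - 3*c)


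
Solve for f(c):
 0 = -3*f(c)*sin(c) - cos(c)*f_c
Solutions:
 f(c) = C1*cos(c)^3


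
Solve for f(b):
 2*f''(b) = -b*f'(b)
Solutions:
 f(b) = C1 + C2*erf(b/2)


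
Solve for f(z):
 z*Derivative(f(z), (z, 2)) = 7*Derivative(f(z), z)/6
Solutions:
 f(z) = C1 + C2*z^(13/6)


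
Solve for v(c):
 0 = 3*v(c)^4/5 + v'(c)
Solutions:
 v(c) = 5^(1/3)*(1/(C1 + 9*c))^(1/3)
 v(c) = 5^(1/3)*(-3^(2/3) - 3*3^(1/6)*I)*(1/(C1 + 3*c))^(1/3)/6
 v(c) = 5^(1/3)*(-3^(2/3) + 3*3^(1/6)*I)*(1/(C1 + 3*c))^(1/3)/6


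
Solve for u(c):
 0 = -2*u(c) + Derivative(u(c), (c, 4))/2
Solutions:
 u(c) = C1*exp(-sqrt(2)*c) + C2*exp(sqrt(2)*c) + C3*sin(sqrt(2)*c) + C4*cos(sqrt(2)*c)


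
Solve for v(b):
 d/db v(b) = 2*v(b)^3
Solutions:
 v(b) = -sqrt(2)*sqrt(-1/(C1 + 2*b))/2
 v(b) = sqrt(2)*sqrt(-1/(C1 + 2*b))/2


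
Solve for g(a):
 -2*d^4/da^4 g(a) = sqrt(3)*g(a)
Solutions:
 g(a) = (C1*sin(2^(1/4)*3^(1/8)*a/2) + C2*cos(2^(1/4)*3^(1/8)*a/2))*exp(-2^(1/4)*3^(1/8)*a/2) + (C3*sin(2^(1/4)*3^(1/8)*a/2) + C4*cos(2^(1/4)*3^(1/8)*a/2))*exp(2^(1/4)*3^(1/8)*a/2)


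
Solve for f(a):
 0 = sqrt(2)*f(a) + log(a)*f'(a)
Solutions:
 f(a) = C1*exp(-sqrt(2)*li(a))


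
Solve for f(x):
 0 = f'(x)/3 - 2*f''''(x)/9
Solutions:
 f(x) = C1 + C4*exp(2^(2/3)*3^(1/3)*x/2) + (C2*sin(2^(2/3)*3^(5/6)*x/4) + C3*cos(2^(2/3)*3^(5/6)*x/4))*exp(-2^(2/3)*3^(1/3)*x/4)


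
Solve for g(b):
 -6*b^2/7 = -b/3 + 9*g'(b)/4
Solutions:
 g(b) = C1 - 8*b^3/63 + 2*b^2/27


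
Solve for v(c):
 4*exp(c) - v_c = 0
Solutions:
 v(c) = C1 + 4*exp(c)


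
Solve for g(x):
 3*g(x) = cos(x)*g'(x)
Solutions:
 g(x) = C1*(sin(x) + 1)^(3/2)/(sin(x) - 1)^(3/2)


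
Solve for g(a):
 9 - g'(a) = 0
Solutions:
 g(a) = C1 + 9*a


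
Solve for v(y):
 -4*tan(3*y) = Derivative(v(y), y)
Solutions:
 v(y) = C1 + 4*log(cos(3*y))/3


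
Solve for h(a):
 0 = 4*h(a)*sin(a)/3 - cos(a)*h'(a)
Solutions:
 h(a) = C1/cos(a)^(4/3)


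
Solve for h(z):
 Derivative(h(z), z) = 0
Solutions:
 h(z) = C1


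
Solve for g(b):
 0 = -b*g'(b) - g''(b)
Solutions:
 g(b) = C1 + C2*erf(sqrt(2)*b/2)


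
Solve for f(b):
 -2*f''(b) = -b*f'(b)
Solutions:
 f(b) = C1 + C2*erfi(b/2)


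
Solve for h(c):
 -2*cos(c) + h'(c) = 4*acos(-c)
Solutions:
 h(c) = C1 + 4*c*acos(-c) + 4*sqrt(1 - c^2) + 2*sin(c)


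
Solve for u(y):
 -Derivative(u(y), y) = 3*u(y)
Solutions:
 u(y) = C1*exp(-3*y)


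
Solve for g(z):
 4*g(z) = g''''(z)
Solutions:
 g(z) = C1*exp(-sqrt(2)*z) + C2*exp(sqrt(2)*z) + C3*sin(sqrt(2)*z) + C4*cos(sqrt(2)*z)


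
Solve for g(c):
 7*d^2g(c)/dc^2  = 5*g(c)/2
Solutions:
 g(c) = C1*exp(-sqrt(70)*c/14) + C2*exp(sqrt(70)*c/14)


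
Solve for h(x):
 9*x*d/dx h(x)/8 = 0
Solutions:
 h(x) = C1


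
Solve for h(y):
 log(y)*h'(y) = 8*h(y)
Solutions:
 h(y) = C1*exp(8*li(y))


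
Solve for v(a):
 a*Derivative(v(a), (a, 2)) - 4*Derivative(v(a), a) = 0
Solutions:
 v(a) = C1 + C2*a^5


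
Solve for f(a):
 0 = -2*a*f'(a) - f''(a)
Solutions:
 f(a) = C1 + C2*erf(a)


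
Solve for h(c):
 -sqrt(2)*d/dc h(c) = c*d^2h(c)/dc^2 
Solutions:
 h(c) = C1 + C2*c^(1 - sqrt(2))


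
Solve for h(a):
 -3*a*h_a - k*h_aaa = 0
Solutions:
 h(a) = C1 + Integral(C2*airyai(3^(1/3)*a*(-1/k)^(1/3)) + C3*airybi(3^(1/3)*a*(-1/k)^(1/3)), a)


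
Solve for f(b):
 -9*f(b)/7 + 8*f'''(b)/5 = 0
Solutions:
 f(b) = C3*exp(45^(1/3)*7^(2/3)*b/14) + (C1*sin(3*3^(1/6)*5^(1/3)*7^(2/3)*b/28) + C2*cos(3*3^(1/6)*5^(1/3)*7^(2/3)*b/28))*exp(-45^(1/3)*7^(2/3)*b/28)


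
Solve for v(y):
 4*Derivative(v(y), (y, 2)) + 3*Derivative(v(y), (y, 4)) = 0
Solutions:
 v(y) = C1 + C2*y + C3*sin(2*sqrt(3)*y/3) + C4*cos(2*sqrt(3)*y/3)


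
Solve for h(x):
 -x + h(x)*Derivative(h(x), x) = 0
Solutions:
 h(x) = -sqrt(C1 + x^2)
 h(x) = sqrt(C1 + x^2)


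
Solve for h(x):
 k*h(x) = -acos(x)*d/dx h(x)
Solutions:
 h(x) = C1*exp(-k*Integral(1/acos(x), x))


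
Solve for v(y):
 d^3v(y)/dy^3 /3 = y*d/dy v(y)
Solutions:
 v(y) = C1 + Integral(C2*airyai(3^(1/3)*y) + C3*airybi(3^(1/3)*y), y)


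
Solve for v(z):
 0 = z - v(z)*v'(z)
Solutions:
 v(z) = -sqrt(C1 + z^2)
 v(z) = sqrt(C1 + z^2)


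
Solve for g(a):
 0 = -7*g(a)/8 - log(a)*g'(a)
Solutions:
 g(a) = C1*exp(-7*li(a)/8)


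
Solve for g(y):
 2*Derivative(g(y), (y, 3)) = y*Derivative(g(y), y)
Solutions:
 g(y) = C1 + Integral(C2*airyai(2^(2/3)*y/2) + C3*airybi(2^(2/3)*y/2), y)


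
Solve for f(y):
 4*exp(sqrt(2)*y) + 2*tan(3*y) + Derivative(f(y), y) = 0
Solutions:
 f(y) = C1 - 2*sqrt(2)*exp(sqrt(2)*y) + 2*log(cos(3*y))/3


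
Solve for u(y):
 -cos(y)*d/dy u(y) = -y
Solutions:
 u(y) = C1 + Integral(y/cos(y), y)


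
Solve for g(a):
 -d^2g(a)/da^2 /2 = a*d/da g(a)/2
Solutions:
 g(a) = C1 + C2*erf(sqrt(2)*a/2)


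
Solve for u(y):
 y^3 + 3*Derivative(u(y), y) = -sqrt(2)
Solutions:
 u(y) = C1 - y^4/12 - sqrt(2)*y/3


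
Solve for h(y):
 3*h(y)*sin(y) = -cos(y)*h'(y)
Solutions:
 h(y) = C1*cos(y)^3


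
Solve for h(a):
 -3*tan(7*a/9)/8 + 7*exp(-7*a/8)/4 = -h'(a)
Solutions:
 h(a) = C1 + 27*log(tan(7*a/9)^2 + 1)/112 + 2*exp(-7*a/8)


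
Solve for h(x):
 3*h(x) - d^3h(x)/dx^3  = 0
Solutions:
 h(x) = C3*exp(3^(1/3)*x) + (C1*sin(3^(5/6)*x/2) + C2*cos(3^(5/6)*x/2))*exp(-3^(1/3)*x/2)


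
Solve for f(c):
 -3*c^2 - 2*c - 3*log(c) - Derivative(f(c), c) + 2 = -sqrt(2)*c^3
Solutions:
 f(c) = C1 + sqrt(2)*c^4/4 - c^3 - c^2 - 3*c*log(c) + 5*c


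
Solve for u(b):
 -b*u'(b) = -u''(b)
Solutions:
 u(b) = C1 + C2*erfi(sqrt(2)*b/2)


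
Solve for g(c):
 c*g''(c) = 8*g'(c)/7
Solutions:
 g(c) = C1 + C2*c^(15/7)


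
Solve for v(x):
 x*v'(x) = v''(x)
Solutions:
 v(x) = C1 + C2*erfi(sqrt(2)*x/2)


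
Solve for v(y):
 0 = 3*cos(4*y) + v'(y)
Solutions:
 v(y) = C1 - 3*sin(4*y)/4


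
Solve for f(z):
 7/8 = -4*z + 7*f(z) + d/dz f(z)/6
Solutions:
 f(z) = C1*exp(-42*z) + 4*z/7 + 131/1176


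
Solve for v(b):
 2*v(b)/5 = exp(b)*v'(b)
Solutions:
 v(b) = C1*exp(-2*exp(-b)/5)


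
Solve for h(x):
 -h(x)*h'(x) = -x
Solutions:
 h(x) = -sqrt(C1 + x^2)
 h(x) = sqrt(C1 + x^2)


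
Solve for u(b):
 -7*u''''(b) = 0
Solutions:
 u(b) = C1 + C2*b + C3*b^2 + C4*b^3


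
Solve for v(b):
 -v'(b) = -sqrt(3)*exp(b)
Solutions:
 v(b) = C1 + sqrt(3)*exp(b)


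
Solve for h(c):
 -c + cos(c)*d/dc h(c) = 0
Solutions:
 h(c) = C1 + Integral(c/cos(c), c)


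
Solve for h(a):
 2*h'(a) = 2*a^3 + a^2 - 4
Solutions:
 h(a) = C1 + a^4/4 + a^3/6 - 2*a


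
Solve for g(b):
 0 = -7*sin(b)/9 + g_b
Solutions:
 g(b) = C1 - 7*cos(b)/9


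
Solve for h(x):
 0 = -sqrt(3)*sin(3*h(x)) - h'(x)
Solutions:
 h(x) = -acos((-C1 - exp(6*sqrt(3)*x))/(C1 - exp(6*sqrt(3)*x)))/3 + 2*pi/3
 h(x) = acos((-C1 - exp(6*sqrt(3)*x))/(C1 - exp(6*sqrt(3)*x)))/3


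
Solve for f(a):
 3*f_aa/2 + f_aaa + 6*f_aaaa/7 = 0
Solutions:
 f(a) = C1 + C2*a + (C3*sin(sqrt(203)*a/12) + C4*cos(sqrt(203)*a/12))*exp(-7*a/12)


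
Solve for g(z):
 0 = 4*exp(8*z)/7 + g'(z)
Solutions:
 g(z) = C1 - exp(8*z)/14


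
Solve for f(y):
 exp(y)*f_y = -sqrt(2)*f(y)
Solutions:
 f(y) = C1*exp(sqrt(2)*exp(-y))


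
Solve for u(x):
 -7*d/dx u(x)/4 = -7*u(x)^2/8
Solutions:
 u(x) = -2/(C1 + x)


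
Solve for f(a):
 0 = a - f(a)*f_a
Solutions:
 f(a) = -sqrt(C1 + a^2)
 f(a) = sqrt(C1 + a^2)


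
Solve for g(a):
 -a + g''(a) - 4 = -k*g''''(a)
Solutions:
 g(a) = C1 + C2*a + C3*exp(-a*sqrt(-1/k)) + C4*exp(a*sqrt(-1/k)) + a^3/6 + 2*a^2


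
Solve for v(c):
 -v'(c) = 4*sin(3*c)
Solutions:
 v(c) = C1 + 4*cos(3*c)/3


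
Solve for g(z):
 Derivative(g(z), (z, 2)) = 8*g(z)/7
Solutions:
 g(z) = C1*exp(-2*sqrt(14)*z/7) + C2*exp(2*sqrt(14)*z/7)


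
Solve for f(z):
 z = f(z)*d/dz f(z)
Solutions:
 f(z) = -sqrt(C1 + z^2)
 f(z) = sqrt(C1 + z^2)


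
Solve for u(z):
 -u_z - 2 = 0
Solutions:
 u(z) = C1 - 2*z


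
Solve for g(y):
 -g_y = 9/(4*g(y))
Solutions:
 g(y) = -sqrt(C1 - 18*y)/2
 g(y) = sqrt(C1 - 18*y)/2


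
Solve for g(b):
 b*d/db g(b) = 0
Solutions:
 g(b) = C1


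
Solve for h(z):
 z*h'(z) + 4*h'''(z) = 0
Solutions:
 h(z) = C1 + Integral(C2*airyai(-2^(1/3)*z/2) + C3*airybi(-2^(1/3)*z/2), z)


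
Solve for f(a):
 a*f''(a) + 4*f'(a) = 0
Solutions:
 f(a) = C1 + C2/a^3


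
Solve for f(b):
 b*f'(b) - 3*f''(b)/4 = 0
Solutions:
 f(b) = C1 + C2*erfi(sqrt(6)*b/3)


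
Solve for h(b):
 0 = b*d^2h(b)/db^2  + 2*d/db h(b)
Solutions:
 h(b) = C1 + C2/b


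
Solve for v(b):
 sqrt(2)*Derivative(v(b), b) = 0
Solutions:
 v(b) = C1


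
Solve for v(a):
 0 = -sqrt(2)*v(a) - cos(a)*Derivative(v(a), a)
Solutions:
 v(a) = C1*(sin(a) - 1)^(sqrt(2)/2)/(sin(a) + 1)^(sqrt(2)/2)


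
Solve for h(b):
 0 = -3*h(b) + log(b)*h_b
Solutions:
 h(b) = C1*exp(3*li(b))


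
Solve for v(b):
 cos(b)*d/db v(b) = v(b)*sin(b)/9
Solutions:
 v(b) = C1/cos(b)^(1/9)


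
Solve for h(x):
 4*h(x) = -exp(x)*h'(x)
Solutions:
 h(x) = C1*exp(4*exp(-x))


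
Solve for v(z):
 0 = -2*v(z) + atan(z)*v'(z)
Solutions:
 v(z) = C1*exp(2*Integral(1/atan(z), z))


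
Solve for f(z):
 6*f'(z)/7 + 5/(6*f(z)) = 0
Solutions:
 f(z) = -sqrt(C1 - 70*z)/6
 f(z) = sqrt(C1 - 70*z)/6


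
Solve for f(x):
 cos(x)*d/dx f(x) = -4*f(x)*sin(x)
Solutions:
 f(x) = C1*cos(x)^4


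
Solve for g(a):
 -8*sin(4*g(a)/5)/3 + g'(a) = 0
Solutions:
 -8*a/3 + 5*log(cos(4*g(a)/5) - 1)/8 - 5*log(cos(4*g(a)/5) + 1)/8 = C1


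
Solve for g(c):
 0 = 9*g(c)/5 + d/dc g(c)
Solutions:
 g(c) = C1*exp(-9*c/5)


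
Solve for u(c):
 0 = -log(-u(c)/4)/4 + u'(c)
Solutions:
 -4*Integral(1/(log(-_y) - 2*log(2)), (_y, u(c))) = C1 - c


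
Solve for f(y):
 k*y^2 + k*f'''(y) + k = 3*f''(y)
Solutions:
 f(y) = C1 + C2*y + C3*exp(3*y/k) + k^2*y^3/27 + k*y^4/36 + k*y^2*(2*k^2 + 9)/54


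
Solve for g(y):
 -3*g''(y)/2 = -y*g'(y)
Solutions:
 g(y) = C1 + C2*erfi(sqrt(3)*y/3)


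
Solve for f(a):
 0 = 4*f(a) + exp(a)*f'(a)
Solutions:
 f(a) = C1*exp(4*exp(-a))


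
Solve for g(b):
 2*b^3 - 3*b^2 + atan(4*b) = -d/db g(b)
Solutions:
 g(b) = C1 - b^4/2 + b^3 - b*atan(4*b) + log(16*b^2 + 1)/8


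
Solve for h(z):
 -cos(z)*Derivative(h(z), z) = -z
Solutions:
 h(z) = C1 + Integral(z/cos(z), z)


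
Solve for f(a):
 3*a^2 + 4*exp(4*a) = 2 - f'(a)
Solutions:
 f(a) = C1 - a^3 + 2*a - exp(4*a)


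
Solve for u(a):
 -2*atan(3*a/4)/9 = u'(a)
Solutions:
 u(a) = C1 - 2*a*atan(3*a/4)/9 + 4*log(9*a^2 + 16)/27


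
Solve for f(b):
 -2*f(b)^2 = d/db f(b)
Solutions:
 f(b) = 1/(C1 + 2*b)


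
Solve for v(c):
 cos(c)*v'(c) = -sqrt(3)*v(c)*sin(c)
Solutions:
 v(c) = C1*cos(c)^(sqrt(3))


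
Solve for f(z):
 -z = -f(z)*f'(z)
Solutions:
 f(z) = -sqrt(C1 + z^2)
 f(z) = sqrt(C1 + z^2)


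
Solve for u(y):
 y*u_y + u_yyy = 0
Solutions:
 u(y) = C1 + Integral(C2*airyai(-y) + C3*airybi(-y), y)


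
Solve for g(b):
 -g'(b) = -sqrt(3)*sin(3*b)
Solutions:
 g(b) = C1 - sqrt(3)*cos(3*b)/3


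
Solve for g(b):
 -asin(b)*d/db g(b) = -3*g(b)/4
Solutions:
 g(b) = C1*exp(3*Integral(1/asin(b), b)/4)


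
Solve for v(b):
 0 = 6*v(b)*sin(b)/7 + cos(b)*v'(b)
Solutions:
 v(b) = C1*cos(b)^(6/7)


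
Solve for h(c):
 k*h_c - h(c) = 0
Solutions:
 h(c) = C1*exp(c/k)


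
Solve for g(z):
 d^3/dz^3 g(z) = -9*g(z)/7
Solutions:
 g(z) = C3*exp(-21^(2/3)*z/7) + (C1*sin(3*3^(1/6)*7^(2/3)*z/14) + C2*cos(3*3^(1/6)*7^(2/3)*z/14))*exp(21^(2/3)*z/14)


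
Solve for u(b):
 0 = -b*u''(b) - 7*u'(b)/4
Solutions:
 u(b) = C1 + C2/b^(3/4)


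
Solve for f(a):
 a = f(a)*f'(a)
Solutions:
 f(a) = -sqrt(C1 + a^2)
 f(a) = sqrt(C1 + a^2)


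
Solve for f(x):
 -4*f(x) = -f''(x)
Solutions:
 f(x) = C1*exp(-2*x) + C2*exp(2*x)


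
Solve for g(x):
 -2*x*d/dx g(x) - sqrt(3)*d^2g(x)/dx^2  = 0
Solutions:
 g(x) = C1 + C2*erf(3^(3/4)*x/3)


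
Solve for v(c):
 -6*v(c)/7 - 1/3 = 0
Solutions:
 v(c) = -7/18


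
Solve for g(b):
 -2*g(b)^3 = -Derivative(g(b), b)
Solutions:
 g(b) = -sqrt(2)*sqrt(-1/(C1 + 2*b))/2
 g(b) = sqrt(2)*sqrt(-1/(C1 + 2*b))/2


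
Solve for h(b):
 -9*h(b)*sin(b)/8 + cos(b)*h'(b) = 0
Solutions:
 h(b) = C1/cos(b)^(9/8)


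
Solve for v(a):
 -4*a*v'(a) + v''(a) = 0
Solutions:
 v(a) = C1 + C2*erfi(sqrt(2)*a)


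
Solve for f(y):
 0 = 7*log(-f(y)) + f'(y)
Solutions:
 -li(-f(y)) = C1 - 7*y


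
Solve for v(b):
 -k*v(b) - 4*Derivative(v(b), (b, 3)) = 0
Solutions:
 v(b) = C1*exp(2^(1/3)*b*(-k)^(1/3)/2) + C2*exp(2^(1/3)*b*(-k)^(1/3)*(-1 + sqrt(3)*I)/4) + C3*exp(-2^(1/3)*b*(-k)^(1/3)*(1 + sqrt(3)*I)/4)


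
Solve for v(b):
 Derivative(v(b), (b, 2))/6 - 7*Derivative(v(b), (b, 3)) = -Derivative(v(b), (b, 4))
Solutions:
 v(b) = C1 + C2*b + C3*exp(b*(21 - sqrt(435))/6) + C4*exp(b*(sqrt(435) + 21)/6)


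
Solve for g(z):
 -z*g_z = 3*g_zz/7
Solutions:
 g(z) = C1 + C2*erf(sqrt(42)*z/6)


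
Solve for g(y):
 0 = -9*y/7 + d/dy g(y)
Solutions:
 g(y) = C1 + 9*y^2/14


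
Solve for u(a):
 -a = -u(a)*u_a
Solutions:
 u(a) = -sqrt(C1 + a^2)
 u(a) = sqrt(C1 + a^2)


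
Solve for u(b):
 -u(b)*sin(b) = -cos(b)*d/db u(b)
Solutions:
 u(b) = C1/cos(b)


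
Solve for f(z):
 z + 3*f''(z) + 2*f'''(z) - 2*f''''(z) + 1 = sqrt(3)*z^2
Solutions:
 f(z) = C1 + C2*z + C3*exp(z*(1 - sqrt(7))/2) + C4*exp(z*(1 + sqrt(7))/2) + sqrt(3)*z^4/36 + z^3*(-4*sqrt(3) - 3)/54 + z^2*(-3 + 20*sqrt(3))/54


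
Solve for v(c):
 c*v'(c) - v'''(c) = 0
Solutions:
 v(c) = C1 + Integral(C2*airyai(c) + C3*airybi(c), c)


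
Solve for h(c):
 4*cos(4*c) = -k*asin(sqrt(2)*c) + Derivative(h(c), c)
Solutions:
 h(c) = C1 + k*(c*asin(sqrt(2)*c) + sqrt(2)*sqrt(1 - 2*c^2)/2) + sin(4*c)


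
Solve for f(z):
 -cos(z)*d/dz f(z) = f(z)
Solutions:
 f(z) = C1*sqrt(sin(z) - 1)/sqrt(sin(z) + 1)


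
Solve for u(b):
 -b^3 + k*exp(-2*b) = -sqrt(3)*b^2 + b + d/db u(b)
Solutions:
 u(b) = C1 - b^4/4 + sqrt(3)*b^3/3 - b^2/2 - k*exp(-2*b)/2


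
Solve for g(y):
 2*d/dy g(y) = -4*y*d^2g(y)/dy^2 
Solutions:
 g(y) = C1 + C2*sqrt(y)


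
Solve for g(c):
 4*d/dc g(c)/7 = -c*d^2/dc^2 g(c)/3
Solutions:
 g(c) = C1 + C2/c^(5/7)


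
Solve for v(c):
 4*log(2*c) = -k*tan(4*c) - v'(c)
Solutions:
 v(c) = C1 - 4*c*log(c) - 4*c*log(2) + 4*c + k*log(cos(4*c))/4


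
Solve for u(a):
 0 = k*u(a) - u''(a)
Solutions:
 u(a) = C1*exp(-a*sqrt(k)) + C2*exp(a*sqrt(k))


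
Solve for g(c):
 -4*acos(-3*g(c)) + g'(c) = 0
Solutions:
 Integral(1/acos(-3*_y), (_y, g(c))) = C1 + 4*c


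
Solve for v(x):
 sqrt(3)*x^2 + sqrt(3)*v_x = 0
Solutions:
 v(x) = C1 - x^3/3


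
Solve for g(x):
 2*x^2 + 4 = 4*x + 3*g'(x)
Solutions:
 g(x) = C1 + 2*x^3/9 - 2*x^2/3 + 4*x/3


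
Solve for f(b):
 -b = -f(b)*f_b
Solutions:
 f(b) = -sqrt(C1 + b^2)
 f(b) = sqrt(C1 + b^2)


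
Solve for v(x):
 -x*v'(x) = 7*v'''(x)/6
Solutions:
 v(x) = C1 + Integral(C2*airyai(-6^(1/3)*7^(2/3)*x/7) + C3*airybi(-6^(1/3)*7^(2/3)*x/7), x)


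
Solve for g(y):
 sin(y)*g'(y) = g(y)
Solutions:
 g(y) = C1*sqrt(cos(y) - 1)/sqrt(cos(y) + 1)


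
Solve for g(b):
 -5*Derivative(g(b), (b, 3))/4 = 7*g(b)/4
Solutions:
 g(b) = C3*exp(-5^(2/3)*7^(1/3)*b/5) + (C1*sin(sqrt(3)*5^(2/3)*7^(1/3)*b/10) + C2*cos(sqrt(3)*5^(2/3)*7^(1/3)*b/10))*exp(5^(2/3)*7^(1/3)*b/10)


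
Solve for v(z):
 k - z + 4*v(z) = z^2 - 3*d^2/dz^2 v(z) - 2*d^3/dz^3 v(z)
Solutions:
 v(z) = C3*exp(-2*z) - k/4 + z^2/4 + z/4 + (C1*sin(sqrt(15)*z/4) + C2*cos(sqrt(15)*z/4))*exp(z/4) - 3/8


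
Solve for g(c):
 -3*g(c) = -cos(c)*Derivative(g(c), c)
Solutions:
 g(c) = C1*(sin(c) + 1)^(3/2)/(sin(c) - 1)^(3/2)


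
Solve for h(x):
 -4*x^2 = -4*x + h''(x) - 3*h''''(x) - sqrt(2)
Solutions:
 h(x) = C1 + C2*x + C3*exp(-sqrt(3)*x/3) + C4*exp(sqrt(3)*x/3) - x^4/3 + 2*x^3/3 + x^2*(-12 + sqrt(2)/2)


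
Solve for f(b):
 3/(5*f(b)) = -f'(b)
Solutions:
 f(b) = -sqrt(C1 - 30*b)/5
 f(b) = sqrt(C1 - 30*b)/5


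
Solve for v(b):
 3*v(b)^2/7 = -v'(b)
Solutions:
 v(b) = 7/(C1 + 3*b)


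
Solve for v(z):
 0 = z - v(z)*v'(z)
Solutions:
 v(z) = -sqrt(C1 + z^2)
 v(z) = sqrt(C1 + z^2)


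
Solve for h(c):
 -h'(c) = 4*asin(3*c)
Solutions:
 h(c) = C1 - 4*c*asin(3*c) - 4*sqrt(1 - 9*c^2)/3


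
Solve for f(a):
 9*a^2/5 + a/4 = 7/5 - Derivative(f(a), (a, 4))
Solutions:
 f(a) = C1 + C2*a + C3*a^2 + C4*a^3 - a^6/200 - a^5/480 + 7*a^4/120


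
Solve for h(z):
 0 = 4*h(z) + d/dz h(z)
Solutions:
 h(z) = C1*exp(-4*z)


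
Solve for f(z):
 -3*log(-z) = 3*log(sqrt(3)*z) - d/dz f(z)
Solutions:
 f(z) = C1 + 6*z*log(z) + z*(-6 + 3*log(3)/2 + 3*I*pi)


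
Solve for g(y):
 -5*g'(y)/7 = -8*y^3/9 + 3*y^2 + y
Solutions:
 g(y) = C1 + 14*y^4/45 - 7*y^3/5 - 7*y^2/10


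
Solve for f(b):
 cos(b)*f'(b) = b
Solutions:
 f(b) = C1 + Integral(b/cos(b), b)


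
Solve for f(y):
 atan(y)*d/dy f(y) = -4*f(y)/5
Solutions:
 f(y) = C1*exp(-4*Integral(1/atan(y), y)/5)


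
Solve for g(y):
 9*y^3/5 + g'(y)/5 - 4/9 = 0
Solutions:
 g(y) = C1 - 9*y^4/4 + 20*y/9
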